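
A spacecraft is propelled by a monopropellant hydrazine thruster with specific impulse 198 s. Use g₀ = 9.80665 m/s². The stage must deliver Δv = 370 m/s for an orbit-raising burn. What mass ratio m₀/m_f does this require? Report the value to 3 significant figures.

mass ratio ≈ 1.21

v_e = Isp · g₀ = 198 × 9.80665 = 1941.7 m/s.
Using Δv = v_e ln(m₀/m_f): m₀/m_f = exp(Δv / v_e) = exp(370 / 1941.7) = exp(0.1906) = 1.2099.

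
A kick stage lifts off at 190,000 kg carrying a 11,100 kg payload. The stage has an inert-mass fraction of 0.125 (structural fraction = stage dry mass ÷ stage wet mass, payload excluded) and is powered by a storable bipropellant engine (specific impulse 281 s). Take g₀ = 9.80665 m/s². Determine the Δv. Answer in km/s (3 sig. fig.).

Stage wet mass = m₀ − payload = 190,000 − 11,100 = 178,900 kg.
Stage dry mass = ε × stage wet mass = 0.125 × 178,900 = 22,362.5 kg.
Burnout mass m_f = stage dry + payload = 22,362.5 + 11,100 = 33,462.5 kg.
v_e = Isp · g₀ = 281 × 9.80665 = 2755.7 m/s.
From the ideal rocket equation, Δv = v_e · ln(190,000/33,462.5) = 2755.7 × ln(5.678) = 2755.7 × 1.7366 ≈ 4785 m/s.

Δv ≈ 4.79 km/s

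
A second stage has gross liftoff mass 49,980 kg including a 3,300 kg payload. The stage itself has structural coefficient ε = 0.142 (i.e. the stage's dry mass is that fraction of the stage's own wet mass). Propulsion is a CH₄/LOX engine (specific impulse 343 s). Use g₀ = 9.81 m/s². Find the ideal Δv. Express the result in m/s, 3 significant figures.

Δv ≈ 5440 m/s

Stage wet mass = m₀ − payload = 49,980 − 3,300 = 46,680 kg.
Stage dry mass = ε × stage wet mass = 0.142 × 46,680 = 6,628.56 kg.
Burnout mass m_f = stage dry + payload = 6,628.56 + 3,300 = 9,928.56 kg.
v_e = Isp · g₀ = 343 × 9.81 = 3364.8 m/s.
Rocket equation: Δv = v_e · ln(49,980/9,928.56) = 3364.8 × ln(5.034) = 3364.8 × 1.6162 ≈ 5438 m/s.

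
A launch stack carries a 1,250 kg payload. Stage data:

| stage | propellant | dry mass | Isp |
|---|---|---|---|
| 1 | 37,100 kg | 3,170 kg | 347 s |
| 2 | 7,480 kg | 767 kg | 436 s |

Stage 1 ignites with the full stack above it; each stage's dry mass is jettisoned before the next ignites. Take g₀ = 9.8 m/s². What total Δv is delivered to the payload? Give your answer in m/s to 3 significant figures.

Δv ≈ 11300 m/s

Ignition mass of stage 1 = 37,100+3,170 + 7,480+767 + 1,250 = 49,767 kg.
Stage 1: m₀ = 49,767 kg, m_f = 49,767 − 37,100 = 12,667 kg; Δv = 347×9.8×ln(3.929) = 3400.6×1.3684 ≈ 4653 m/s.
Stage 2: m₀ = 9,497 kg, m_f = 9,497 − 7,480 = 2,017 kg; Δv = 436×9.8×ln(4.708) = 4272.8×1.5494 ≈ 6620 m/s.
Total Δv = 4653 + 6620 = 11273 m/s.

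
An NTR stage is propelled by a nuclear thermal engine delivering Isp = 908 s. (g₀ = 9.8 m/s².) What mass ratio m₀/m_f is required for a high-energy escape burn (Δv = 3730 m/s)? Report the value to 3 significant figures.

v_e = Isp · g₀ = 908 × 9.8 = 8898.4 m/s.
By the Tsiolkovsky rocket equation, m₀/m_f = exp(Δv / v_e) = exp(3730 / 8898.4) = exp(0.4192) = 1.5207.

mass ratio ≈ 1.52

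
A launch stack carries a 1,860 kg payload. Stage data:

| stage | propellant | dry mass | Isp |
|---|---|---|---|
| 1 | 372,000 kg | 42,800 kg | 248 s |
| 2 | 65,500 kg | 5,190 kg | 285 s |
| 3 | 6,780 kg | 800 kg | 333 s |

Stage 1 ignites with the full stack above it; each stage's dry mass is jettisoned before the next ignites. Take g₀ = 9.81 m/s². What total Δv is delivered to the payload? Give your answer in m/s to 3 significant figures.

Ignition mass of stage 1 = 372,000+42,800 + 65,500+5,190 + 6,780+800 + 1,860 = 494,930 kg.
Stage 1: m₀ = 494,930 kg, m_f = 494,930 − 372,000 = 122,930 kg; Δv = 248×9.81×ln(4.026) = 2432.9×1.3928 ≈ 3389 m/s.
Stage 2: m₀ = 80,130 kg, m_f = 80,130 − 65,500 = 14,630 kg; Δv = 285×9.81×ln(5.477) = 2795.9×1.7006 ≈ 4755 m/s.
Stage 3: m₀ = 9,440 kg, m_f = 9,440 − 6,780 = 2,660 kg; Δv = 333×9.81×ln(3.549) = 3266.7×1.2666 ≈ 4138 m/s.
Total Δv = 3389 + 4755 + 4138 = 12282 m/s.

Δv ≈ 12300 m/s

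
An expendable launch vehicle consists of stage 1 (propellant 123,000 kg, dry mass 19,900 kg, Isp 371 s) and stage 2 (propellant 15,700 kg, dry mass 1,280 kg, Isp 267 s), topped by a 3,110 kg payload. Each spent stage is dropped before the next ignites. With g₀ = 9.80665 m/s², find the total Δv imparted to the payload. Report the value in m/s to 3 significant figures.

Δv ≈ 9090 m/s

Ignition mass of stage 1 = 123,000+19,900 + 15,700+1,280 + 3,110 = 162,990 kg.
Stage 1: m₀ = 162,990 kg, m_f = 162,990 − 123,000 = 39,990 kg; Δv = 371×9.80665×ln(4.076) = 3638.3×1.4051 ≈ 5112 m/s.
Stage 2: m₀ = 20,090 kg, m_f = 20,090 − 15,700 = 4,390 kg; Δv = 267×9.80665×ln(4.576) = 2618.4×1.5209 ≈ 3982 m/s.
Total Δv = 5112 + 3982 = 9094 m/s.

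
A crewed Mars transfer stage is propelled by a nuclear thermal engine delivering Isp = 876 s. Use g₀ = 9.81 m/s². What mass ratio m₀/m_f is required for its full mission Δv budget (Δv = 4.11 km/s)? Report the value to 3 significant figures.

v_e = Isp · g₀ = 876 × 9.81 = 8593.6 m/s.
By the Tsiolkovsky rocket equation, m₀/m_f = exp(Δv / v_e) = exp(4110 / 8593.6) = exp(0.4783) = 1.6133.

mass ratio ≈ 1.61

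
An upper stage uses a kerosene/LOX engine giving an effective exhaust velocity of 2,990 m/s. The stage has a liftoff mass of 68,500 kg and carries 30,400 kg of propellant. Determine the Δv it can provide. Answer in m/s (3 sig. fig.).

Δv ≈ 1750 m/s

m_f = m₀ − m_prop = 68,500 − 30,400 = 38,100 kg.
By the Tsiolkovsky rocket equation, Δv = v_e · ln(m₀/m_f) = 2990.0 × ln(1.798) = 2990.0 × 0.5866 ≈ 1754.0 m/s.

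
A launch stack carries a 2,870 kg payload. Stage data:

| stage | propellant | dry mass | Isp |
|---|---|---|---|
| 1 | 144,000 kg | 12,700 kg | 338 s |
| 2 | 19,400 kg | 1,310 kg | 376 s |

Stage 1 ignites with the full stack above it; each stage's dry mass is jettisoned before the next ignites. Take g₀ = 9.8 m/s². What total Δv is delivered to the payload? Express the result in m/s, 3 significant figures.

Ignition mass of stage 1 = 144,000+12,700 + 19,400+1,310 + 2,870 = 180,280 kg.
Stage 1: m₀ = 180,280 kg, m_f = 180,280 − 144,000 = 36,280 kg; Δv = 338×9.8×ln(4.969) = 3312.4×1.6032 ≈ 5311 m/s.
Stage 2: m₀ = 23,580 kg, m_f = 23,580 − 19,400 = 4,180 kg; Δv = 376×9.8×ln(5.641) = 3684.8×1.7301 ≈ 6375 m/s.
Total Δv = 5311 + 6375 = 11686 m/s.

Δv ≈ 11700 m/s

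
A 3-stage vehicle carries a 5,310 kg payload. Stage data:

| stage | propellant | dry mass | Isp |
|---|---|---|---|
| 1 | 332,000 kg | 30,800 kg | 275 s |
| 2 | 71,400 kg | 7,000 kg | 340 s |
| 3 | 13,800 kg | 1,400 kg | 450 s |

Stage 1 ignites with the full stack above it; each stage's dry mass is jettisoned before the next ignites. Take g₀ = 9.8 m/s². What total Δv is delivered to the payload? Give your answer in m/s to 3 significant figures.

Δv ≈ 12600 m/s

Ignition mass of stage 1 = 332,000+30,800 + 71,400+7,000 + 13,800+1,400 + 5,310 = 461,710 kg.
Stage 1: m₀ = 461,710 kg, m_f = 461,710 − 332,000 = 129,710 kg; Δv = 275×9.8×ln(3.56) = 2695.0×1.2696 ≈ 3422 m/s.
Stage 2: m₀ = 98,910 kg, m_f = 98,910 − 71,400 = 27,510 kg; Δv = 340×9.8×ln(3.595) = 3332.0×1.2797 ≈ 4264 m/s.
Stage 3: m₀ = 20,510 kg, m_f = 20,510 − 13,800 = 6,710 kg; Δv = 450×9.8×ln(3.057) = 4410.0×1.1173 ≈ 4927 m/s.
Total Δv = 3422 + 4264 + 4927 = 12613 m/s.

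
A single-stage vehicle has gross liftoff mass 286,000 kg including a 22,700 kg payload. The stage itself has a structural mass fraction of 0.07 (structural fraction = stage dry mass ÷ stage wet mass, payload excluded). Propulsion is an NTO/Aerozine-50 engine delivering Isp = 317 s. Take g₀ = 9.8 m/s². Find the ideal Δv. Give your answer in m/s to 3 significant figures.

Stage wet mass = m₀ − payload = 286,000 − 22,700 = 263,300 kg.
Stage dry mass = ε × stage wet mass = 0.07 × 263,300 = 18,431 kg.
Burnout mass m_f = stage dry + payload = 18,431 + 22,700 = 41,131 kg.
v_e = Isp · g₀ = 317 × 9.8 = 3106.6 m/s.
Using Δv = v_e ln(m₀/m_f): Δv = v_e · ln(286,000/41,131) = 3106.6 × ln(6.953) = 3106.6 × 1.9392 ≈ 6024 m/s.

Δv ≈ 6020 m/s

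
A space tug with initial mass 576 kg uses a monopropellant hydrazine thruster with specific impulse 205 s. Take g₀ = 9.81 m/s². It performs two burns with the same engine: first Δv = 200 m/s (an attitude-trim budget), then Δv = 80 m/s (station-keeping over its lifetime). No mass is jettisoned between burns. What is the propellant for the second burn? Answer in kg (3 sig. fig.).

propellant for the second burn ≈ 20.3 kg

v_e = Isp · g₀ = 205 × 9.81 = 2011.1 m/s.
After the first burn: m = 576 × exp(−200/2011.1) = 576 × 0.90533 = 521.47 kg.
After the second burn: m = 521.47 × exp(−80/2011.1) = 521.47 × 0.96100 = 501.133 kg.
Second-burn propellant = 521.47 − 501.133 = 20.337 kg.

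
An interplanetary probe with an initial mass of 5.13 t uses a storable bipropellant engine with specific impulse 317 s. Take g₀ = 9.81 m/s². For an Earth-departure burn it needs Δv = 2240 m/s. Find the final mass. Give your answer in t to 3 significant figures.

final mass ≈ 2.50 t

v_e = Isp · g₀ = 317 × 9.81 = 3109.8 m/s.
Using Δv = v_e ln(m₀/m_f): m₀/m_f = exp(Δv / v_e) = exp(2240 / 3109.8) = exp(0.7203) = 2.0551.
m_f = m₀ / 2.0551 = 5.13 / 2.0551 = 2.49623 t.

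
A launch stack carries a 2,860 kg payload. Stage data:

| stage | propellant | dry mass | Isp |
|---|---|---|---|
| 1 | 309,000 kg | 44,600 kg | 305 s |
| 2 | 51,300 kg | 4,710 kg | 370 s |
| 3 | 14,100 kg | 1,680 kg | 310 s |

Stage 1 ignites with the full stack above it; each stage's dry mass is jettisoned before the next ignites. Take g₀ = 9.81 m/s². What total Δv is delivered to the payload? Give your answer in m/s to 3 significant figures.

Ignition mass of stage 1 = 309,000+44,600 + 51,300+4,710 + 14,100+1,680 + 2,860 = 428,250 kg.
Stage 1: m₀ = 428,250 kg, m_f = 428,250 − 309,000 = 119,250 kg; Δv = 305×9.81×ln(3.591) = 2992.1×1.2785 ≈ 3825 m/s.
Stage 2: m₀ = 74,650 kg, m_f = 74,650 − 51,300 = 23,350 kg; Δv = 370×9.81×ln(3.197) = 3629.7×1.1622 ≈ 4218 m/s.
Stage 3: m₀ = 18,640 kg, m_f = 18,640 − 14,100 = 4,540 kg; Δv = 310×9.81×ln(4.106) = 3041.1×1.4124 ≈ 4295 m/s.
Total Δv = 3825 + 4218 + 4295 = 12338 m/s.

Δv ≈ 12300 m/s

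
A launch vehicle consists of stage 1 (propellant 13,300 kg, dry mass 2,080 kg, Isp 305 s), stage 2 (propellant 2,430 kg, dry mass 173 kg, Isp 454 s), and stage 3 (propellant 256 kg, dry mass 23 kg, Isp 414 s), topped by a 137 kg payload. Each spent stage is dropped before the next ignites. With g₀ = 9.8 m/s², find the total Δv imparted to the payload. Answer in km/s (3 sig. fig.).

Δv ≈ 15.0 km/s

Ignition mass of stage 1 = 13,300+2,080 + 2,430+173 + 256+23 + 137 = 18,399 kg.
Stage 1: m₀ = 18,399 kg, m_f = 18,399 − 13,300 = 5,099 kg; Δv = 305×9.8×ln(3.608) = 2989.0×1.2833 ≈ 3836 m/s.
Stage 2: m₀ = 3,019 kg, m_f = 3,019 − 2,430 = 589 kg; Δv = 454×9.8×ln(5.126) = 4449.2×1.6343 ≈ 7271 m/s.
Stage 3: m₀ = 416 kg, m_f = 416 − 256 = 160 kg; Δv = 414×9.8×ln(2.6) = 4057.2×0.9555 ≈ 3877 m/s.
Total Δv = 3836 + 7271 + 3877 = 14984 m/s.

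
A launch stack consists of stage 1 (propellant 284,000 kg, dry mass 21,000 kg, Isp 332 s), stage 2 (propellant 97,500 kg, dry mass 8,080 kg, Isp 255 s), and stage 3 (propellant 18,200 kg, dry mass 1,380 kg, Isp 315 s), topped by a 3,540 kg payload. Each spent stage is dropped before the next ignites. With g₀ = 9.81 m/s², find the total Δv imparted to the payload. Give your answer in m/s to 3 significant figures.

Ignition mass of stage 1 = 284,000+21,000 + 97,500+8,080 + 18,200+1,380 + 3,540 = 433,700 kg.
Stage 1: m₀ = 433,700 kg, m_f = 433,700 − 284,000 = 149,700 kg; Δv = 332×9.81×ln(2.897) = 3256.9×1.0637 ≈ 3464 m/s.
Stage 2: m₀ = 128,700 kg, m_f = 128,700 − 97,500 = 31,200 kg; Δv = 255×9.81×ln(4.125) = 2501.6×1.4171 ≈ 3545 m/s.
Stage 3: m₀ = 23,120 kg, m_f = 23,120 − 18,200 = 4,920 kg; Δv = 315×9.81×ln(4.699) = 3090.2×1.5474 ≈ 4782 m/s.
Total Δv = 3464 + 3545 + 4782 = 11791 m/s.

Δv ≈ 11800 m/s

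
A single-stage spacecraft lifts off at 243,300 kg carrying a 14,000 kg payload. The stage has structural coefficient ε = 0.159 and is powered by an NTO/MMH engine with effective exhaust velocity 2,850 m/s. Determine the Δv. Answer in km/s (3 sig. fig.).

Δv ≈ 4.48 km/s

Stage wet mass = m₀ − payload = 243,300 − 14,000 = 229,300 kg.
Stage dry mass = ε × stage wet mass = 0.159 × 229,300 = 36,458.7 kg.
Burnout mass m_f = stage dry + payload = 36,458.7 + 14,000 = 50,458.7 kg.
By the Tsiolkovsky rocket equation, Δv = v_e · ln(243,300/50,458.7) = 2850.0 × ln(4.822) = 2850.0 × 1.5731 ≈ 4483 m/s.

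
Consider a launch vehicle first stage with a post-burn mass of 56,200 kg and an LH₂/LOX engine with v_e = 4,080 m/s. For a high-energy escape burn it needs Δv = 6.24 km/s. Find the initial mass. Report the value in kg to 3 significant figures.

From the ideal rocket equation, m₀/m_f = exp(Δv / v_e) = exp(6240 / 4080.0) = exp(1.5294) = 4.6155.
m₀ = m_f × 4.6155 = 56,200 × 4.6155 = 259,391 kg.

initial mass ≈ 259000 kg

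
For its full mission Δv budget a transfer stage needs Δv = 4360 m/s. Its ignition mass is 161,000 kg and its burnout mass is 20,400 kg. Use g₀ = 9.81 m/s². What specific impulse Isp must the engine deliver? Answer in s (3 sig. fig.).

Isp ≈ 215 s

ln(m₀/m_f) = ln(161000/20400) = ln(7.892) = 2.0659.
From the ideal rocket equation, v_e = Δv / ln(m₀/m_f) = 4360 / 2.0659 = 2110.5 m/s.
Isp = v_e / g₀ = 2110.5 / 9.81 = 215.1 s.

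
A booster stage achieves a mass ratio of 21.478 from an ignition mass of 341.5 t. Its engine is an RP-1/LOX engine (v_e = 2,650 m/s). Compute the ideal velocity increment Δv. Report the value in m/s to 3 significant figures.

Δv ≈ 8130 m/s

Using Δv = v_e ln(m₀/m_f): Δv = v_e · ln(21.478) = 2650.0 × 3.0670 ≈ 8127.6 m/s.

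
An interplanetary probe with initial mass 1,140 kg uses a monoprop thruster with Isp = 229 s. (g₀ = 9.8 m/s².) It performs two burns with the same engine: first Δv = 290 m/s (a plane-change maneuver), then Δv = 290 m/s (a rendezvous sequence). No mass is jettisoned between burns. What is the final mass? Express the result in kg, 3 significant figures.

final mass ≈ 880 kg

v_e = Isp · g₀ = 229 × 9.8 = 2244.2 m/s.
After the first burn: m = 1140 × exp(−290/2244.2) = 1140 × 0.87878 = 1,001.81 kg.
After the second burn: m = 1,001.81 × exp(−290/2244.2) = 1,001.81 × 0.87878 = 880.371 kg.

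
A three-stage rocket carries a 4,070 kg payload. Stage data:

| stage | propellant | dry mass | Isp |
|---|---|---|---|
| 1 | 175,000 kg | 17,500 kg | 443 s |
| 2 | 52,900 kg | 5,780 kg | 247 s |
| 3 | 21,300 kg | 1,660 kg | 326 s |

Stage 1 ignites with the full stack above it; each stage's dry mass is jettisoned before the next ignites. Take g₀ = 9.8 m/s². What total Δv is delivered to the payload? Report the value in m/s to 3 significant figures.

Ignition mass of stage 1 = 175,000+17,500 + 52,900+5,780 + 21,300+1,660 + 4,070 = 278,210 kg.
Stage 1: m₀ = 278,210 kg, m_f = 278,210 − 175,000 = 103,210 kg; Δv = 443×9.8×ln(2.696) = 4341.4×0.9916 ≈ 4305 m/s.
Stage 2: m₀ = 85,710 kg, m_f = 85,710 − 52,900 = 32,810 kg; Δv = 247×9.8×ln(2.612) = 2420.6×0.9602 ≈ 2324 m/s.
Stage 3: m₀ = 27,030 kg, m_f = 27,030 − 21,300 = 5,730 kg; Δv = 326×9.8×ln(4.717) = 3194.8×1.5512 ≈ 4956 m/s.
Total Δv = 4305 + 2324 + 4956 = 11585 m/s.

Δv ≈ 11600 m/s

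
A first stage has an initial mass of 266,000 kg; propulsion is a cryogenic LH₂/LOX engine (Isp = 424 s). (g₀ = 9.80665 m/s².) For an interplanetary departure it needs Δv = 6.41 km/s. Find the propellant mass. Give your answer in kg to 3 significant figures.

v_e = Isp · g₀ = 424 × 9.80665 = 4158.0 m/s.
m₀/m_f = exp(Δv / v_e) = exp(6410 / 4158.0) = exp(1.5416) = 4.6721.
m_f = 266,000 / 4.6721 = 56,933.7 kg, so propellant = m₀ − m_f = 266,000 − 56,933.7 = 209,066.3 kg.

propellant mass ≈ 209000 kg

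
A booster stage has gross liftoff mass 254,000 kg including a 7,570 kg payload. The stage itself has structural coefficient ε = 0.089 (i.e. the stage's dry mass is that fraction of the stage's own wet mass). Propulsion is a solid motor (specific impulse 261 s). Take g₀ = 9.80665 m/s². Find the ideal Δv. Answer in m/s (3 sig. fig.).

Stage wet mass = m₀ − payload = 254,000 − 7,570 = 246,430 kg.
Stage dry mass = ε × stage wet mass = 0.089 × 246,430 = 21,932.3 kg.
Burnout mass m_f = stage dry + payload = 21,932.3 + 7,570 = 29,502.3 kg.
v_e = Isp · g₀ = 261 × 9.80665 = 2559.5 m/s.
Using Δv = v_e ln(m₀/m_f): Δv = v_e · ln(254,000/29,502.3) = 2559.5 × ln(8.609) = 2559.5 × 2.1529 ≈ 5510 m/s.

Δv ≈ 5510 m/s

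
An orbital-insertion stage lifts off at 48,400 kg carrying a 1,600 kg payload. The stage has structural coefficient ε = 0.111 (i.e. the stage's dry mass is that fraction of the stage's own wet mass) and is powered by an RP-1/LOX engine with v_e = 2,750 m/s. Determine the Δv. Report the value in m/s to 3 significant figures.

Stage wet mass = m₀ − payload = 48,400 − 1,600 = 46,800 kg.
Stage dry mass = ε × stage wet mass = 0.111 × 46,800 = 5,194.8 kg.
Burnout mass m_f = stage dry + payload = 5,194.8 + 1,600 = 6,794.8 kg.
Δv = v_e · ln(48,400/6,794.8) = 2750.0 × ln(7.123) = 2750.0 × 1.9633 ≈ 5399 m/s.

Δv ≈ 5400 m/s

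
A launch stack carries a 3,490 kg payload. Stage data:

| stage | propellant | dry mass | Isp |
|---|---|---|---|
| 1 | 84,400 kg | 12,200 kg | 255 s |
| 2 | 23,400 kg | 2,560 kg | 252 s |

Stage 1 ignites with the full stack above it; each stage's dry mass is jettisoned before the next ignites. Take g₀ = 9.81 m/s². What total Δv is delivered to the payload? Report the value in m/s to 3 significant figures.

Ignition mass of stage 1 = 84,400+12,200 + 23,400+2,560 + 3,490 = 126,050 kg.
Stage 1: m₀ = 126,050 kg, m_f = 126,050 − 84,400 = 41,650 kg; Δv = 255×9.81×ln(3.026) = 2501.6×1.1074 ≈ 2770 m/s.
Stage 2: m₀ = 29,450 kg, m_f = 29,450 − 23,400 = 6,050 kg; Δv = 252×9.81×ln(4.868) = 2472.1×1.5826 ≈ 3912 m/s.
Total Δv = 2770 + 3912 = 6682 m/s.

Δv ≈ 6680 m/s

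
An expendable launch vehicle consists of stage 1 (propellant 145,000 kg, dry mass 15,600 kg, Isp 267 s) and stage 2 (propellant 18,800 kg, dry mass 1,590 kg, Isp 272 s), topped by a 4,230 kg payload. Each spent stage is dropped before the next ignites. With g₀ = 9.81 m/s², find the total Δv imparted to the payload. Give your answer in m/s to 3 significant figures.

Δv ≈ 7850 m/s

Ignition mass of stage 1 = 145,000+15,600 + 18,800+1,590 + 4,230 = 185,220 kg.
Stage 1: m₀ = 185,220 kg, m_f = 185,220 − 145,000 = 40,220 kg; Δv = 267×9.81×ln(4.605) = 2619.3×1.5272 ≈ 4000 m/s.
Stage 2: m₀ = 24,620 kg, m_f = 24,620 − 18,800 = 5,820 kg; Δv = 272×9.81×ln(4.23) = 2668.3×1.4423 ≈ 3848 m/s.
Total Δv = 4000 + 3848 = 7848 m/s.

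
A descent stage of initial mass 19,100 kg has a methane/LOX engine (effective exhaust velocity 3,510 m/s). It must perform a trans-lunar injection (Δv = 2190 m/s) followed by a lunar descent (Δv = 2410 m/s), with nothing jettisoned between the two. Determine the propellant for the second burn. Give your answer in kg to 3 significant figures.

After the first burn: m = 19100 × exp(−2190/3510.0) = 19100 × 0.53583 = 10,234.4 kg.
After the second burn: m = 10,234.4 × exp(−2410/3510.0) = 10,234.4 × 0.50328 = 5,150.77 kg.
Second-burn propellant = 10,234.4 − 5,150.77 = 5,083.63 kg.

propellant for the second burn ≈ 5080 kg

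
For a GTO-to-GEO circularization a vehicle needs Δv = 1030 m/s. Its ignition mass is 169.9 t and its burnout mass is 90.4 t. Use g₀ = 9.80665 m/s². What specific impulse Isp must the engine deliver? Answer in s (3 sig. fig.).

Isp ≈ 166 s

ln(m₀/m_f) = ln(169900/90400) = ln(1.879) = 0.6310.
Rocket equation: v_e = Δv / ln(m₀/m_f) = 1030 / 0.6310 = 1632.4 m/s.
Isp = v_e / g₀ = 1632.4 / 9.80665 = 166.5 s.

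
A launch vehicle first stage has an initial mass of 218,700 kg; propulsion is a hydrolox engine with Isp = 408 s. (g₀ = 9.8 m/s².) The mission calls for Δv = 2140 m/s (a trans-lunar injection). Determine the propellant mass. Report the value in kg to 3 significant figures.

propellant mass ≈ 90600 kg

v_e = Isp · g₀ = 408 × 9.8 = 3998.4 m/s.
m₀/m_f = exp(Δv / v_e) = exp(2140 / 3998.4) = exp(0.5352) = 1.7078.
m_f = 218,700 / 1.7078 = 128,059 kg, so propellant = m₀ − m_f = 218,700 − 128,059 = 90,641 kg.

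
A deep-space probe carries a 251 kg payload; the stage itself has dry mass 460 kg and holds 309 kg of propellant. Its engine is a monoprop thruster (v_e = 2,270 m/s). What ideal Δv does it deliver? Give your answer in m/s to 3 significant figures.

m₀ = payload + dry + propellant = 251 + 460 + 309 = 1,020 kg.
m_f = payload + dry = 251 + 460 = 711 kg.
Δv = v_e · ln(m₀/m_f) = 2270.0 × ln(1.435) = 2270.0 × 0.3609 ≈ 819.2 m/s.

Δv ≈ 819 m/s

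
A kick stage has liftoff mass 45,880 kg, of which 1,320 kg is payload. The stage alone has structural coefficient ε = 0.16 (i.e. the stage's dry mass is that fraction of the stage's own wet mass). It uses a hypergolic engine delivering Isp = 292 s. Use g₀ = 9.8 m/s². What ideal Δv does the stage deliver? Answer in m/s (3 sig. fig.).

Δv ≈ 4840 m/s

Stage wet mass = m₀ − payload = 45,880 − 1,320 = 44,560 kg.
Stage dry mass = ε × stage wet mass = 0.16 × 44,560 = 7,129.6 kg.
Burnout mass m_f = stage dry + payload = 7,129.6 + 1,320 = 8,449.6 kg.
v_e = Isp · g₀ = 292 × 9.8 = 2861.6 m/s.
Δv = v_e · ln(45,880/8,449.6) = 2861.6 × ln(5.43) = 2861.6 × 1.6919 ≈ 4842 m/s.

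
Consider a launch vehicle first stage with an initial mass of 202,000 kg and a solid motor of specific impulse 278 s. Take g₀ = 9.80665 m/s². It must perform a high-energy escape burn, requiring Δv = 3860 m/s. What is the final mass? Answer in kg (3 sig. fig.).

v_e = Isp · g₀ = 278 × 9.80665 = 2726.2 m/s.
m₀/m_f = exp(Δv / v_e) = exp(3860 / 2726.2) = exp(1.4159) = 4.1200.
m_f = m₀ / 4.1200 = 202,000 / 4.1200 = 49,029.1 kg.

final mass ≈ 49000 kg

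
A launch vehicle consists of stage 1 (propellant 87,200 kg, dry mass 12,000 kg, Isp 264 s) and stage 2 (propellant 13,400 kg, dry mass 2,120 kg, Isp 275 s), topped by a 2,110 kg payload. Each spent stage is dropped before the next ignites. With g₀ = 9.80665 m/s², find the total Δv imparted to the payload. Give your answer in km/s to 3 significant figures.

Ignition mass of stage 1 = 87,200+12,000 + 13,400+2,120 + 2,110 = 116,830 kg.
Stage 1: m₀ = 116,830 kg, m_f = 116,830 − 87,200 = 29,630 kg; Δv = 264×9.80665×ln(3.943) = 2589.0×1.3719 ≈ 3552 m/s.
Stage 2: m₀ = 17,630 kg, m_f = 17,630 − 13,400 = 4,230 kg; Δv = 275×9.80665×ln(4.168) = 2696.8×1.4274 ≈ 3849 m/s.
Total Δv = 3552 + 3849 = 7401 m/s.

Δv ≈ 7.40 km/s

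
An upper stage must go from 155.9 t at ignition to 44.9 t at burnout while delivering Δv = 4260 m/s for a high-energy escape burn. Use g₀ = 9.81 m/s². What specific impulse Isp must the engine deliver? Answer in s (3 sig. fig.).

ln(m₀/m_f) = ln(155900/44900) = ln(3.472) = 1.2448.
Rocket equation: v_e = Δv / ln(m₀/m_f) = 4260 / 1.2448 = 3422.3 m/s.
Isp = v_e / g₀ = 3422.3 / 9.81 = 348.9 s.

Isp ≈ 349 s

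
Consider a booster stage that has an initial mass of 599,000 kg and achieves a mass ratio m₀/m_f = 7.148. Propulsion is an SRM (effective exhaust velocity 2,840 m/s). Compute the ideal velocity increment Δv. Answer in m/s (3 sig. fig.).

From the ideal rocket equation, Δv = v_e · ln(7.148) = 2840.0 × 1.9668 ≈ 5585.8 m/s.

Δv ≈ 5590 m/s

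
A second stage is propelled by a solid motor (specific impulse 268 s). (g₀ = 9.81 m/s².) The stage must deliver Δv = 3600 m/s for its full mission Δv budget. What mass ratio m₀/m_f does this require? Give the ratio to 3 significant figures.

v_e = Isp · g₀ = 268 × 9.81 = 2629.1 m/s.
From the ideal rocket equation, m₀/m_f = exp(Δv / v_e) = exp(3600 / 2629.1) = exp(1.3693) = 3.9326.

mass ratio ≈ 3.93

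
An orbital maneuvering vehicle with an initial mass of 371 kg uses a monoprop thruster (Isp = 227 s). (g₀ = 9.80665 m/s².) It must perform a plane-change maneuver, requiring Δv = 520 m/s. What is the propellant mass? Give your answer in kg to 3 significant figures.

v_e = Isp · g₀ = 227 × 9.80665 = 2226.1 m/s.
From the ideal rocket equation, m₀/m_f = exp(Δv / v_e) = exp(520 / 2226.1) = exp(0.2336) = 1.2631.
m_f = 371 / 1.2631 = 293.722 kg, so propellant = m₀ − m_f = 371 − 293.722 = 77.278 kg.

propellant mass ≈ 77.3 kg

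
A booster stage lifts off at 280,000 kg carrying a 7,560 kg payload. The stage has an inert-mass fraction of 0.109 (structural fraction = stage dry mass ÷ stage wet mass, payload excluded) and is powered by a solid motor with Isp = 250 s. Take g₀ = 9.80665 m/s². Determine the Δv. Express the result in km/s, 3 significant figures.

Stage wet mass = m₀ − payload = 280,000 − 7,560 = 272,440 kg.
Stage dry mass = ε × stage wet mass = 0.109 × 272,440 = 29,696 kg.
Burnout mass m_f = stage dry + payload = 29,696 + 7,560 = 37,256 kg.
v_e = Isp · g₀ = 250 × 9.80665 = 2451.7 m/s.
Δv = v_e · ln(280,000/37,256) = 2451.7 × ln(7.516) = 2451.7 × 2.0170 ≈ 4945 m/s.

Δv ≈ 4.94 km/s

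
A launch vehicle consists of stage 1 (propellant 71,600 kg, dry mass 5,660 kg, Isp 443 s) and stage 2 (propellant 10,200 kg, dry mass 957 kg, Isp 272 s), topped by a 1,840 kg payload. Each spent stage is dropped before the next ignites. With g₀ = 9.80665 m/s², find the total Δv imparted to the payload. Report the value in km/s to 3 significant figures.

Ignition mass of stage 1 = 71,600+5,660 + 10,200+957 + 1,840 = 90,257 kg.
Stage 1: m₀ = 90,257 kg, m_f = 90,257 − 71,600 = 18,657 kg; Δv = 443×9.80665×ln(4.838) = 4344.3×1.5764 ≈ 6849 m/s.
Stage 2: m₀ = 12,997 kg, m_f = 12,997 − 10,200 = 2,797 kg; Δv = 272×9.80665×ln(4.647) = 2667.4×1.5362 ≈ 4098 m/s.
Total Δv = 6849 + 4098 = 10947 m/s.

Δv ≈ 10.9 km/s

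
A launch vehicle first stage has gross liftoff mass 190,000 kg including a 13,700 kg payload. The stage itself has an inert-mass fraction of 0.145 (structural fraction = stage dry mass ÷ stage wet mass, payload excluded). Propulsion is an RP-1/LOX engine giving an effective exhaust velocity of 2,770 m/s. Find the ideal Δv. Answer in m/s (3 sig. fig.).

Δv ≈ 4370 m/s

Stage wet mass = m₀ − payload = 190,000 − 13,700 = 176,300 kg.
Stage dry mass = ε × stage wet mass = 0.145 × 176,300 = 25,563.5 kg.
Burnout mass m_f = stage dry + payload = 25,563.5 + 13,700 = 39,263.5 kg.
Rocket equation: Δv = v_e · ln(190,000/39,263.5) = 2770.0 × ln(4.839) = 2770.0 × 1.5767 ≈ 4368 m/s.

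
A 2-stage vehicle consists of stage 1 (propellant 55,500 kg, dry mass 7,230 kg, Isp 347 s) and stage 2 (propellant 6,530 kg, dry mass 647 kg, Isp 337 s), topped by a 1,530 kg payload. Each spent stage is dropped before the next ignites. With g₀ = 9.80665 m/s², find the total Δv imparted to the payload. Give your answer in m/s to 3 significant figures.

Ignition mass of stage 1 = 55,500+7,230 + 6,530+647 + 1,530 = 71,437 kg.
Stage 1: m₀ = 71,437 kg, m_f = 71,437 − 55,500 = 15,937 kg; Δv = 347×9.80665×ln(4.482) = 3402.9×1.5002 ≈ 5105 m/s.
Stage 2: m₀ = 8,707 kg, m_f = 8,707 − 6,530 = 2,177 kg; Δv = 337×9.80665×ln(4) = 3304.8×1.3862 ≈ 4581 m/s.
Total Δv = 5105 + 4581 = 9686 m/s.

Δv ≈ 9690 m/s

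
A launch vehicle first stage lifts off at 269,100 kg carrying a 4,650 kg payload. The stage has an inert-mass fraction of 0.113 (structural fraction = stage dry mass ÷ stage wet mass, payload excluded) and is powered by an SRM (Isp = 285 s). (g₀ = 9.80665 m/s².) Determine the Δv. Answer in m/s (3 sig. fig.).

Stage wet mass = m₀ − payload = 269,100 − 4,650 = 264,450 kg.
Stage dry mass = ε × stage wet mass = 0.113 × 264,450 = 29,882.9 kg.
Burnout mass m_f = stage dry + payload = 29,882.9 + 4,650 = 34,532.9 kg.
v_e = Isp · g₀ = 285 × 9.80665 = 2794.9 m/s.
Using Δv = v_e ln(m₀/m_f): Δv = v_e · ln(269,100/34,532.9) = 2794.9 × ln(7.793) = 2794.9 × 2.0532 ≈ 5738 m/s.

Δv ≈ 5740 m/s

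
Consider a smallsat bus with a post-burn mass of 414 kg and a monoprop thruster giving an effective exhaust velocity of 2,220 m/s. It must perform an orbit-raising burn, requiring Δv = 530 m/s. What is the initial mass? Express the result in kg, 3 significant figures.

initial mass ≈ 526 kg

From the ideal rocket equation, m₀/m_f = exp(Δv / v_e) = exp(530 / 2220.0) = exp(0.2387) = 1.2696.
m₀ = m_f × 1.2696 = 414 × 1.2696 = 525.614 kg.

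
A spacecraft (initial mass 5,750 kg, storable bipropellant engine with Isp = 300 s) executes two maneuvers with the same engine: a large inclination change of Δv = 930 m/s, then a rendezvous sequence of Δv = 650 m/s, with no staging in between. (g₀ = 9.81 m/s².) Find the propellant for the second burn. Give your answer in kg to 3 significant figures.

v_e = Isp · g₀ = 300 × 9.81 = 2943.0 m/s.
After the first burn: m = 5750 × exp(−930/2943.0) = 5750 × 0.72906 = 4,192.1 kg.
After the second burn: m = 4,192.1 × exp(−650/2943.0) = 4,192.1 × 0.80183 = 3,361.35 kg.
Second-burn propellant = 4,192.1 − 3,361.35 = 830.75 kg.

propellant for the second burn ≈ 831 kg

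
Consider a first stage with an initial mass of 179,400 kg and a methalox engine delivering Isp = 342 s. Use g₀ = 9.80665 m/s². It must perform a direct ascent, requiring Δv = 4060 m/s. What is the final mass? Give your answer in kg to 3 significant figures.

v_e = Isp · g₀ = 342 × 9.80665 = 3353.9 m/s.
Rocket equation: m₀/m_f = exp(Δv / v_e) = exp(4060 / 3353.9) = exp(1.2105) = 3.3553.
m_f = m₀ / 3.3553 = 179,400 / 3.3553 = 53,467.6 kg.

final mass ≈ 53500 kg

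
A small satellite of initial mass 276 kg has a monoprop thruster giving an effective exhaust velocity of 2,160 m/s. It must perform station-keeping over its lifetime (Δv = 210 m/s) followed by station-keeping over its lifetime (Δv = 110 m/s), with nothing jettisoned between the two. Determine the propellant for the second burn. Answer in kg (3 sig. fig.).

propellant for the second burn ≈ 12.4 kg

After the first burn: m = 276 × exp(−210/2160.0) = 276 × 0.90735 = 250.429 kg.
After the second burn: m = 250.429 × exp(−110/2160.0) = 250.429 × 0.95035 = 237.995 kg.
Second-burn propellant = 250.429 − 237.995 = 12.434 kg.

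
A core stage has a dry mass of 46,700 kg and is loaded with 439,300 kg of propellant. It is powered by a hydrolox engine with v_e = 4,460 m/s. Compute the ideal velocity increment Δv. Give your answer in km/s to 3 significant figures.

Δv ≈ 10.4 km/s

m₀ = m_dry + m_prop = 46,700 + 439,300 = 486,000 kg.
Rocket equation: Δv = v_e · ln(m₀/m_f) = 4460.0 × ln(10.41) = 4460.0 × 2.3425 ≈ 10447.4 m/s.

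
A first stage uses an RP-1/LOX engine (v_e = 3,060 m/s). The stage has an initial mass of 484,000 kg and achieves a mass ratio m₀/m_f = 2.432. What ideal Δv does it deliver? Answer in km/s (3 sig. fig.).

Using Δv = v_e ln(m₀/m_f): Δv = v_e · ln(2.432) = 3060.0 × 0.8887 ≈ 2719.5 m/s.

Δv ≈ 2.72 km/s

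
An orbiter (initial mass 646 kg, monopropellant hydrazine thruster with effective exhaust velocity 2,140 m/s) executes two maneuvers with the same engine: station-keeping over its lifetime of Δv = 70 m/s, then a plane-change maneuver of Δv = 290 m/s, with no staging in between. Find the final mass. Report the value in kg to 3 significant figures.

After the first burn: m = 646 × exp(−70/2140.0) = 646 × 0.96782 = 625.212 kg.
After the second burn: m = 625.212 × exp(−290/2140.0) = 625.212 × 0.87327 = 545.979 kg.

final mass ≈ 546 kg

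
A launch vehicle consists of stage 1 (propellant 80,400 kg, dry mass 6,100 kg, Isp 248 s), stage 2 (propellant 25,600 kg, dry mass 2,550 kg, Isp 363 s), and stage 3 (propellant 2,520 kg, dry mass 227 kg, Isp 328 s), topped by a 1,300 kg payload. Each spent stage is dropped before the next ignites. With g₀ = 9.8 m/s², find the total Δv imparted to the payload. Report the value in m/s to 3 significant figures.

Δv ≈ 11500 m/s

Ignition mass of stage 1 = 80,400+6,100 + 25,600+2,550 + 2,520+227 + 1,300 = 118,697 kg.
Stage 1: m₀ = 118,697 kg, m_f = 118,697 − 80,400 = 38,297 kg; Δv = 248×9.8×ln(3.099) = 2430.4×1.1312 ≈ 2749 m/s.
Stage 2: m₀ = 32,197 kg, m_f = 32,197 − 25,600 = 6,597 kg; Δv = 363×9.8×ln(4.881) = 3557.4×1.5853 ≈ 5639 m/s.
Stage 3: m₀ = 4,047 kg, m_f = 4,047 − 2,520 = 1,527 kg; Δv = 328×9.8×ln(2.65) = 3214.4×0.9747 ≈ 3133 m/s.
Total Δv = 2749 + 5639 + 3133 = 11521 m/s.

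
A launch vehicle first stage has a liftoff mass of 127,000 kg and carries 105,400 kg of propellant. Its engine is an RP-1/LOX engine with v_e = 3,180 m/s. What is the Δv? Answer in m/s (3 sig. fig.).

m_f = m₀ − m_prop = 127,000 − 105,400 = 21,600 kg.
By the Tsiolkovsky rocket equation, Δv = v_e · ln(m₀/m_f) = 3180.0 × ln(5.88) = 3180.0 × 1.7715 ≈ 5633.4 m/s.

Δv ≈ 5630 m/s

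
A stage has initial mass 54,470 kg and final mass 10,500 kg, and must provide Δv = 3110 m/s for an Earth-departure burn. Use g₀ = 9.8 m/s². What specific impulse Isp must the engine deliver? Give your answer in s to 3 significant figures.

Isp ≈ 193 s

ln(m₀/m_f) = ln(54470/10500) = ln(5.188) = 1.6463.
Rocket equation: v_e = Δv / ln(m₀/m_f) = 3110 / 1.6463 = 1889.1 m/s.
Isp = v_e / g₀ = 1889.1 / 9.8 = 192.8 s.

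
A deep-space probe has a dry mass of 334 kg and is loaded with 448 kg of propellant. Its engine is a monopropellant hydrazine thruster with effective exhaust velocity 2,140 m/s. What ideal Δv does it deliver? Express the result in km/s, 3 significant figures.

m₀ = m_dry + m_prop = 334 + 448 = 782 kg.
Rocket equation: Δv = v_e · ln(m₀/m_f) = 2140.0 × ln(2.341) = 2140.0 × 0.8507 ≈ 1820.5 m/s.

Δv ≈ 1.82 km/s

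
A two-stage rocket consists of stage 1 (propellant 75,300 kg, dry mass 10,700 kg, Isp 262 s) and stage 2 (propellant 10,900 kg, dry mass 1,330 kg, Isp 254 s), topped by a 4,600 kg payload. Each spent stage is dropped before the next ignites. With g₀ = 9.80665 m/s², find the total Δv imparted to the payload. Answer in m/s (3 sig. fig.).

Ignition mass of stage 1 = 75,300+10,700 + 10,900+1,330 + 4,600 = 102,830 kg.
Stage 1: m₀ = 102,830 kg, m_f = 102,830 − 75,300 = 27,530 kg; Δv = 262×9.80665×ln(3.735) = 2569.3×1.3178 ≈ 3386 m/s.
Stage 2: m₀ = 16,830 kg, m_f = 16,830 − 10,900 = 5,930 kg; Δv = 254×9.80665×ln(2.838) = 2490.9×1.0431 ≈ 2598 m/s.
Total Δv = 3386 + 2598 = 5984 m/s.

Δv ≈ 5980 m/s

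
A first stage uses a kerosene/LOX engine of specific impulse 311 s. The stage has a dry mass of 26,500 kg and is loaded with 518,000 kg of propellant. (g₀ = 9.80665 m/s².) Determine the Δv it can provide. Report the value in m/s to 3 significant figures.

Δv ≈ 9220 m/s

v_e = Isp · g₀ = 311 × 9.80665 = 3049.9 m/s.
m₀ = m_dry + m_prop = 26,500 + 518,000 = 544,500 kg.
By the Tsiolkovsky rocket equation, Δv = v_e · ln(m₀/m_f) = 3049.9 × ln(20.55) = 3049.9 × 3.0227 ≈ 9218.9 m/s.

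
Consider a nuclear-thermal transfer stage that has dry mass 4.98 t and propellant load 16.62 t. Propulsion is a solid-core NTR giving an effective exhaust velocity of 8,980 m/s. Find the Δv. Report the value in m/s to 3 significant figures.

Δv ≈ 13200 m/s

m₀ = m_dry + m_prop = 4.98 + 16.62 = 21.6 t.
Using Δv = v_e ln(m₀/m_f): Δv = v_e · ln(m₀/m_f) = 8980.0 × ln(4.337) = 8980.0 × 1.4673 ≈ 13176.0 m/s.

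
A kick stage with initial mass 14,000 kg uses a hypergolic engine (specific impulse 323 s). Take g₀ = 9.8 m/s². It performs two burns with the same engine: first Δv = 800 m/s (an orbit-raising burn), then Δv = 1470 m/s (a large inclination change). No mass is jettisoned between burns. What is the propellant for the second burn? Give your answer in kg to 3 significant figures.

propellant for the second burn ≈ 4040 kg

v_e = Isp · g₀ = 323 × 9.8 = 3165.4 m/s.
After the first burn: m = 14000 × exp(−800/3165.4) = 14000 × 0.77668 = 10,873.5 kg.
After the second burn: m = 10,873.5 × exp(−1470/3165.4) = 10,873.5 × 0.62851 = 6,834.1 kg.
Second-burn propellant = 10,873.5 − 6,834.1 = 4,039.4 kg.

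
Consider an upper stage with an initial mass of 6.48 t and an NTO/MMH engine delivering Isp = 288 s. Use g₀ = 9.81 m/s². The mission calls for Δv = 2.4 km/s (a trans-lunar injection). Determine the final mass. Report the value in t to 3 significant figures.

final mass ≈ 2.77 t

v_e = Isp · g₀ = 288 × 9.81 = 2825.3 m/s.
m₀/m_f = exp(Δv / v_e) = exp(2400 / 2825.3) = exp(0.8495) = 2.3384.
m_f = m₀ / 2.3384 = 6.48 / 2.3384 = 2.77113 t.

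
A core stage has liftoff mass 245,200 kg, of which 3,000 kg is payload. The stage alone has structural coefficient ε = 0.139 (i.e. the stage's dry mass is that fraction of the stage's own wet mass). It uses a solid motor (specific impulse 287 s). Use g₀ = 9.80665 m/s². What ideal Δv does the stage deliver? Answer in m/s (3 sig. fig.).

Stage wet mass = m₀ − payload = 245,200 − 3,000 = 242,200 kg.
Stage dry mass = ε × stage wet mass = 0.139 × 242,200 = 33,665.8 kg.
Burnout mass m_f = stage dry + payload = 33,665.8 + 3,000 = 36,665.8 kg.
v_e = Isp · g₀ = 287 × 9.80665 = 2814.5 m/s.
Rocket equation: Δv = v_e · ln(245,200/36,665.8) = 2814.5 × ln(6.687) = 2814.5 × 1.9002 ≈ 5348 m/s.

Δv ≈ 5350 m/s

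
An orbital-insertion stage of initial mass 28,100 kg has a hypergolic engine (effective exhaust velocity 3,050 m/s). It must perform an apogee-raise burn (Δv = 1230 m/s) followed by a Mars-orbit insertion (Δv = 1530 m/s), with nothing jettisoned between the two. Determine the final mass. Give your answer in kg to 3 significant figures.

final mass ≈ 11400 kg

After the first burn: m = 28100 × exp(−1230/3050.0) = 28100 × 0.66813 = 18,774.5 kg.
After the second burn: m = 18,774.5 × exp(−1530/3050.0) = 18,774.5 × 0.60554 = 11,368.7 kg.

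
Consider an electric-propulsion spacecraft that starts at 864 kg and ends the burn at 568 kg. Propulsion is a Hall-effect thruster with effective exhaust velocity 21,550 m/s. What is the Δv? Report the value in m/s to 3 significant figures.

Δv ≈ 9040 m/s

Δv = v_e · ln(m₀/m_f) = 21550.0 × ln(1.521) = 21550.0 × 0.4195 ≈ 9039.2 m/s.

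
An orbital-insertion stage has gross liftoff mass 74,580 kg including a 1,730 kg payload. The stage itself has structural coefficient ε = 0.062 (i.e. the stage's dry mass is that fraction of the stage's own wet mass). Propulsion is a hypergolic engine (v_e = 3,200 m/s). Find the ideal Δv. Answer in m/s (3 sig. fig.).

Δv ≈ 7940 m/s

Stage wet mass = m₀ − payload = 74,580 − 1,730 = 72,850 kg.
Stage dry mass = ε × stage wet mass = 0.062 × 72,850 = 4,516.7 kg.
Burnout mass m_f = stage dry + payload = 4,516.7 + 1,730 = 6,246.7 kg.
Using Δv = v_e ln(m₀/m_f): Δv = v_e · ln(74,580/6,246.7) = 3200.0 × ln(11.94) = 3200.0 × 2.4798 ≈ 7935 m/s.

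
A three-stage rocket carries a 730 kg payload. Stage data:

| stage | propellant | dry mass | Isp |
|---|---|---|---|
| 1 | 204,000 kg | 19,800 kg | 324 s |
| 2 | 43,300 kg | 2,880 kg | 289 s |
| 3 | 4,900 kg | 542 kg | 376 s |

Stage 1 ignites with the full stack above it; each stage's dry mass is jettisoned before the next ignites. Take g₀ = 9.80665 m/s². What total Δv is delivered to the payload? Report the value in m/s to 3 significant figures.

Δv ≈ 15100 m/s

Ignition mass of stage 1 = 204,000+19,800 + 43,300+2,880 + 4,900+542 + 730 = 276,152 kg.
Stage 1: m₀ = 276,152 kg, m_f = 276,152 − 204,000 = 72,152 kg; Δv = 324×9.80665×ln(3.827) = 3177.4×1.3422 ≈ 4265 m/s.
Stage 2: m₀ = 52,352 kg, m_f = 52,352 − 43,300 = 9,052 kg; Δv = 289×9.80665×ln(5.783) = 2834.1×1.7550 ≈ 4974 m/s.
Stage 3: m₀ = 6,172 kg, m_f = 6,172 − 4,900 = 1,272 kg; Δv = 376×9.80665×ln(4.852) = 3687.3×1.5794 ≈ 5824 m/s.
Total Δv = 4265 + 4974 + 5824 = 15063 m/s.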